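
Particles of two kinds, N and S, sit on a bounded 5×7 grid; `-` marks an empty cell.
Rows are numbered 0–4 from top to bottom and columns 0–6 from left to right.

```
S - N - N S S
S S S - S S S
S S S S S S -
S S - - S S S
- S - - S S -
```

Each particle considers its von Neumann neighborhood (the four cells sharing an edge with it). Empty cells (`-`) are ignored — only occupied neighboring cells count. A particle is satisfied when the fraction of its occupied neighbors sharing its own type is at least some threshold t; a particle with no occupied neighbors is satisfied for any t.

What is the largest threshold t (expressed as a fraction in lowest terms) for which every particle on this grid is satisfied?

0/1

Row 0: (0,0)S 1/1 · (0,2)N 0/1 · (0,4)N 0/2 · (0,5)S 2/3 · (0,6)S 2/2
Row 1: (1,0)S 3/3 · (1,1)S 3/3 · (1,2)S 2/3 · (1,4)S 2/3 · (1,5)S 4/4 · (1,6)S 2/2
Row 2: (2,0)S 3/3 · (2,1)S 4/4 · (2,2)S 3/3 · (2,3)S 2/2 · (2,4)S 4/4 · (2,5)S 3/3
Row 3: (3,0)S 2/2 · (3,1)S 3/3 · (3,4)S 3/3 · (3,5)S 4/4 · (3,6)S 1/1
Row 4: (4,1)S 1/1 · (4,4)S 2/2 · (4,5)S 2/2
The smallest same-type fraction is 0/1 at (0,2), which reduces to 0/1. Any threshold above that leaves this particle unsatisfied.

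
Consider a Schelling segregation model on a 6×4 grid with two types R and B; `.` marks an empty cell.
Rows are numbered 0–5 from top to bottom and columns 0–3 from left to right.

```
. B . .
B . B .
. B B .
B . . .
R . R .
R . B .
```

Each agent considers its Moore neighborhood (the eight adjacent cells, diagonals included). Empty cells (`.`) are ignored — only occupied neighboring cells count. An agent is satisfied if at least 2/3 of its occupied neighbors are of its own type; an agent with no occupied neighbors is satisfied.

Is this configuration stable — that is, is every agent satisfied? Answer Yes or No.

No

(0,1)B 2/2 ok
(1,0)B 2/2 ok
(1,2)B 3/3 ok
(2,1)B 4/4 ok
(2,2)B 2/2 ok
(3,0)B 1/2 unhappy
(4,0)R 1/2 unhappy
(4,2)R 0/1 unhappy
(5,0)R 1/1 ok
(5,2)B 0/1 unhappy
For instance (3,0) has only 1/2 same-type neighbors, below 2/3.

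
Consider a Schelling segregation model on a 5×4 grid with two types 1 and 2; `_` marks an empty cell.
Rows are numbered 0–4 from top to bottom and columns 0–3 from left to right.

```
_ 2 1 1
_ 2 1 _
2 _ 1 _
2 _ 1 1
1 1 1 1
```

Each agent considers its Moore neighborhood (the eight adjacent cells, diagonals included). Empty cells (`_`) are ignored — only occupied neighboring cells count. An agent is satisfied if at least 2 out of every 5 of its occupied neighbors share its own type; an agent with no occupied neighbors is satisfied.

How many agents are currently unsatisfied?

2

Row 0: (0,1)2 1/3 unhappy · (0,2)1 2/4 ok · (0,3)1 2/2 ok
Row 1: (1,1)2 2/5 ok · (1,2)1 3/5 ok
Row 2: (2,0)2 2/2 ok · (2,2)1 3/4 ok
Row 3: (3,0)2 1/3 unhappy · (3,2)1 5/5 ok · (3,3)1 4/4 ok
Row 4: (4,0)1 1/2 ok · (4,1)1 3/4 ok · (4,2)1 4/4 ok · (4,3)1 3/3 ok
Unsatisfied: (0,1), (3,0) — 2 in total.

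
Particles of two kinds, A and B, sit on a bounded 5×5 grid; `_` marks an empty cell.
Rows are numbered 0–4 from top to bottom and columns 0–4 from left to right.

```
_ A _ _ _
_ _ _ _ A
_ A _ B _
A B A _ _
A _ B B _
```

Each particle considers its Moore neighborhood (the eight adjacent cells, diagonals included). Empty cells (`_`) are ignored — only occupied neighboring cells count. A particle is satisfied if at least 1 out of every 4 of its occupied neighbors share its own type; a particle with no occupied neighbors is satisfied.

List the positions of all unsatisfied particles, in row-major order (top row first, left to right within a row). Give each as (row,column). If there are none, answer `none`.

(1,4), (2,3), (3,1), (3,2)

(0,1)A 0/0 satisfied
(1,4)A 0/1 not
(2,1)A 2/3 satisfied
(2,3)B 0/2 not
(3,0)A 2/3 satisfied
(3,1)B 1/5 not
(3,2)A 1/5 not
(4,0)A 1/2 satisfied
(4,2)B 2/3 satisfied
(4,3)B 1/2 satisfied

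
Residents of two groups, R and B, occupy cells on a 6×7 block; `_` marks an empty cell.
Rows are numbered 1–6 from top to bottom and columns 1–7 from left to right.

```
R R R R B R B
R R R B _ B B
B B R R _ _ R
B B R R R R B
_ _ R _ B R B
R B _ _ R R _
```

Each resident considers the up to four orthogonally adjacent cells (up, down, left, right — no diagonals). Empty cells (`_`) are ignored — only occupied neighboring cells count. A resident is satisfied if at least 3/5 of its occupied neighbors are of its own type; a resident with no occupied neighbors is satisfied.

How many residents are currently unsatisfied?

15

(1,1)R 2/2 ok
(1,2)R 3/3 ok
(1,3)R 3/3 ok
(1,4)R 1/3 unhappy
(1,5)B 0/2 unhappy
(1,6)R 0/3 unhappy
(1,7)B 1/2 unhappy
(2,1)R 2/3 ok
(2,2)R 3/4 ok
(2,3)R 3/4 ok
(2,4)B 0/3 unhappy
(2,6)B 1/2 unhappy
(2,7)B 2/3 ok
(3,1)B 2/3 ok
(3,2)B 2/4 unhappy
(3,3)R 3/4 ok
(3,4)R 2/3 ok
(3,7)R 0/2 unhappy
(4,1)B 2/2 ok
(4,2)B 2/3 ok
(4,3)R 3/4 ok
(4,4)R 3/3 ok
(4,5)R 2/3 ok
(4,6)R 2/3 ok
(4,7)B 1/3 unhappy
(5,3)R 1/1 ok
(5,5)B 0/3 unhappy
(5,6)R 2/4 unhappy
(5,7)B 1/2 unhappy
(6,1)R 0/1 unhappy
(6,2)B 0/1 unhappy
(6,5)R 1/2 unhappy
(6,6)R 2/2 ok
Unsatisfied: (1,4), (1,5), (1,6), (1,7), (2,4), (2,6), (3,2), (3,7), (4,7), (5,5), (5,6), (5,7), (6,1), (6,2), (6,5) — 15 in total.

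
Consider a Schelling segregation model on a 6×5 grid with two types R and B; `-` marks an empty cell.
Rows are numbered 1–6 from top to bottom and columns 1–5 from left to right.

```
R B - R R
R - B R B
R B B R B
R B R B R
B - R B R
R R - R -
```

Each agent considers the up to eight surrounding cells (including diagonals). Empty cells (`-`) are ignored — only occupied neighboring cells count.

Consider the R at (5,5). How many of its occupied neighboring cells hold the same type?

2

Occupied neighbors of (5,5): (4,4)=B, (4,5)=R, (5,4)=B, (6,4)=R.
Same type (R): 2 of 4.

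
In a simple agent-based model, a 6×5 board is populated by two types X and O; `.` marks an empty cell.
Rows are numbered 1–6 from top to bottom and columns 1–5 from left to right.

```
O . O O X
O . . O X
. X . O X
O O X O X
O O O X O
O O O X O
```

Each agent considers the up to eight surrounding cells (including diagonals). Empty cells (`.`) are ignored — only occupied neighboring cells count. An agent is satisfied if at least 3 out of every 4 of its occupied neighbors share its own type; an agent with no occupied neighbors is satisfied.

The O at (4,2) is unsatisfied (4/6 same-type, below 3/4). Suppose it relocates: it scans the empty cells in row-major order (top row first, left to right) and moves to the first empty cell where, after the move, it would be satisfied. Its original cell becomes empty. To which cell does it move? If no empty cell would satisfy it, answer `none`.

Vacating (4,2). Empty cells in order:
  (1,2): 3/3 same-type → satisfied — stop here.

(1,2)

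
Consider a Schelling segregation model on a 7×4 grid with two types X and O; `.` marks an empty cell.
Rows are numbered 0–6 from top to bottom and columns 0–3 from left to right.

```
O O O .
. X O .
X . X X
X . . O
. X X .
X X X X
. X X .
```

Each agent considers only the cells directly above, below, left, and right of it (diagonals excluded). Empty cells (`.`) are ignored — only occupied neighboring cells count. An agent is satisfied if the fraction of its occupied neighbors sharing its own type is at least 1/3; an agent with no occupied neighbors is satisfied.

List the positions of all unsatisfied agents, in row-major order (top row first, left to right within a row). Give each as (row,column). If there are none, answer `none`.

(1,1), (3,3)

(0,0)O 1/1 ok
(0,1)O 2/3 ok
(0,2)O 2/2 ok
(1,1)X 0/2 unhappy
(1,2)O 1/3 ok
(2,0)X 1/1 ok
(2,2)X 1/2 ok
(2,3)X 1/2 ok
(3,0)X 1/1 ok
(3,3)O 0/1 unhappy
(4,1)X 2/2 ok
(4,2)X 2/2 ok
(5,0)X 1/1 ok
(5,1)X 4/4 ok
(5,2)X 4/4 ok
(5,3)X 1/1 ok
(6,1)X 2/2 ok
(6,2)X 2/2 ok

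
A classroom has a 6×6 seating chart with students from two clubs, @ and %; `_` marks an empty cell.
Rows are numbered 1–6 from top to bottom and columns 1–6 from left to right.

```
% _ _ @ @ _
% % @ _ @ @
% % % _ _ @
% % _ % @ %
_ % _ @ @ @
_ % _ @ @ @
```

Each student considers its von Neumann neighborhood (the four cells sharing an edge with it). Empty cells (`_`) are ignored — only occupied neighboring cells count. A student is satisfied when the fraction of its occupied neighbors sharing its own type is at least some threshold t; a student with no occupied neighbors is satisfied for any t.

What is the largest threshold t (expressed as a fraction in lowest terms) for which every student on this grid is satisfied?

Row 1: (1,1)% 1/1 · (1,4)@ 1/1 · (1,5)@ 2/2
Row 2: (2,1)% 3/3 · (2,2)% 2/3 · (2,3)@ 0/2 · (2,5)@ 2/2 · (2,6)@ 2/2
Row 3: (3,1)% 3/3 · (3,2)% 4/4 · (3,3)% 1/2 · (3,6)@ 1/2
Row 4: (4,1)% 2/2 · (4,2)% 3/3 · (4,4)% 0/2 · (4,5)@ 1/3 · (4,6)% 0/3
Row 5: (5,2)% 2/2 · (5,4)@ 2/3 · (5,5)@ 4/4 · (5,6)@ 2/3
Row 6: (6,2)% 1/1 · (6,4)@ 2/2 · (6,5)@ 3/3 · (6,6)@ 2/2
The smallest same-type fraction is 0/2 at (2,3), which reduces to 0/1. Any threshold above that leaves this student unsatisfied.

0/1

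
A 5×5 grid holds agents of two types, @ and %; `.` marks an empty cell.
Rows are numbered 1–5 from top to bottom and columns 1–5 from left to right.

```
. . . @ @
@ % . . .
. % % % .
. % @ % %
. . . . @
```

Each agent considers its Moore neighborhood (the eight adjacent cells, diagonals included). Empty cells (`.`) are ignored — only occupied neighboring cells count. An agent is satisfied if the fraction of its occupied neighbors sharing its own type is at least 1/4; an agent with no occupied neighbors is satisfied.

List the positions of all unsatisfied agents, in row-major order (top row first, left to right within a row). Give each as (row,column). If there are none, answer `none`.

(2,1), (4,3), (5,5)

(1,4)@ 1/1 ✓
(1,5)@ 1/1 ✓
(2,1)@ 0/2 ✗
(2,2)% 2/3 ✓
(3,2)% 3/5 ✓
(3,3)% 5/6 ✓
(3,4)% 3/4 ✓
(4,2)% 2/3 ✓
(4,3)@ 0/5 ✗
(4,4)% 3/5 ✓
(4,5)% 2/3 ✓
(5,5)@ 0/2 ✗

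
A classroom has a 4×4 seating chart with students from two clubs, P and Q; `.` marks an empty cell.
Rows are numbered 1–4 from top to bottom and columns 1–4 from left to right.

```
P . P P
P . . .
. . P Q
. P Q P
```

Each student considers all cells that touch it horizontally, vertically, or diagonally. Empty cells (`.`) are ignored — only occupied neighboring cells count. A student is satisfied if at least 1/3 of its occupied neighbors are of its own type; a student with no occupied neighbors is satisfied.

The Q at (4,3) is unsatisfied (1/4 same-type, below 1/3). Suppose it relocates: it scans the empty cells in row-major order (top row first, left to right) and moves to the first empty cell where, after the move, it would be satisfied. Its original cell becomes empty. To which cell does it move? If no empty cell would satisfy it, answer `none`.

Vacating (4,3). Empty cells in order:
  (1,2): 0/3 same-type → still unsatisfied.
  (2,2): 0/4 same-type → still unsatisfied.
  (2,3): 1/4 same-type → still unsatisfied.
  (2,4): 1/4 same-type → still unsatisfied.
  (3,1): 0/2 same-type → still unsatisfied.
  (3,2): 0/3 same-type → still unsatisfied.
  (4,1): 0/1 same-type → still unsatisfied.

none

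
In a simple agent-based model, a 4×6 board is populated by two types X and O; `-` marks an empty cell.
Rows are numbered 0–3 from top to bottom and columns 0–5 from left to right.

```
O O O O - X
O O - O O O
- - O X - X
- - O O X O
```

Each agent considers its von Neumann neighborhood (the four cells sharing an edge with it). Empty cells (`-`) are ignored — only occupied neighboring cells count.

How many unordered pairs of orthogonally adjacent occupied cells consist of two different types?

8

Scan each occupied cell's neighbors to the right and below so each pair is counted once.
Row 0: O(0,0)–O(0,1)= O(0,0)–O(1,0)= O(0,1)–O(0,2)= O(0,1)–O(1,1)= O(0,2)–O(0,3)= O(0,3)–O(1,3)= X(0,5)–O(1,5)≠  → 1/7 unlike.
Row 1: O(1,0)–O(1,1)= O(1,3)–O(1,4)= O(1,3)–X(2,3)≠ O(1,4)–O(1,5)= O(1,5)–X(2,5)≠  → 2/5 unlike.
Row 2: O(2,2)–X(2,3)≠ O(2,2)–O(3,2)= X(2,3)–O(3,3)≠ X(2,5)–O(3,5)≠  → 3/4 unlike.
Row 3: O(3,2)–O(3,3)= O(3,3)–X(3,4)≠ X(3,4)–O(3,5)≠  → 2/3 unlike.
Total adjacent occupied pairs: 19; unlike-type pairs: 8.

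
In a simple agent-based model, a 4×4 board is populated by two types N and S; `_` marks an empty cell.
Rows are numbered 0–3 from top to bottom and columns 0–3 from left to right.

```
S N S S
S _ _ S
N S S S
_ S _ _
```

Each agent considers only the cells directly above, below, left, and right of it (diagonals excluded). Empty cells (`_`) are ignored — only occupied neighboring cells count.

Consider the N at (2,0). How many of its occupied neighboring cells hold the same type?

0

Occupied neighbors of (2,0): (1,0)=S, (2,1)=S.
Same type (N): 0 of 2.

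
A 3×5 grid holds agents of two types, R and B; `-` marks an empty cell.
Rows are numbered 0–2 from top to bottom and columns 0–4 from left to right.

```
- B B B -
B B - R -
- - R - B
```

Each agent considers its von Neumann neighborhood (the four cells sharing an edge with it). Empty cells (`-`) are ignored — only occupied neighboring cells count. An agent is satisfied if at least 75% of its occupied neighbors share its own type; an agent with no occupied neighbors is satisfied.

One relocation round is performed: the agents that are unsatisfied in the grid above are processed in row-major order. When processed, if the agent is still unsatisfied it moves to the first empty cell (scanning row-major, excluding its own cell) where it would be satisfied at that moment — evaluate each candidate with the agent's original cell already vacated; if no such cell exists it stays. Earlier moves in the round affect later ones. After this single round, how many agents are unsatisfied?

Initially unsatisfied (in order): (0,3), (1,3).
  (0,3) → (0,0).
  (1,3): now satisfied by earlier moves; stays.
Resulting grid:
B B B - -
B B - R -
- - R - B
All satisfied now.

0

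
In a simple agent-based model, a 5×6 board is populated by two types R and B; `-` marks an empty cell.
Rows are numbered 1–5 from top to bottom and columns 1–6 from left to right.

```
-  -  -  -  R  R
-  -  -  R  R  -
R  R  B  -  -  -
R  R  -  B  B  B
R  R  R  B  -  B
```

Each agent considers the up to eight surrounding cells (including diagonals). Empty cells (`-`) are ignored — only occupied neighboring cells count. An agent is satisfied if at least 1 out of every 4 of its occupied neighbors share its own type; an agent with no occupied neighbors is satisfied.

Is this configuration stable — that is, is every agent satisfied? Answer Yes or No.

(1,5)R 3/3 ✓
(1,6)R 2/2 ✓
(2,4)R 2/3 ✓
(2,5)R 3/3 ✓
(3,1)R 3/3 ✓
(3,2)R 3/4 ✓
(3,3)B 1/4 ✓
(4,1)R 5/5 ✓
(4,2)R 6/7 ✓
(4,4)B 3/4 ✓
(4,5)B 4/4 ✓
(4,6)B 2/2 ✓
(5,1)R 3/3 ✓
(5,2)R 4/4 ✓
(5,3)R 2/4 ✓
(5,4)B 2/3 ✓
(5,6)B 2/2 ✓
All meet the threshold, so the configuration is stable.

Yes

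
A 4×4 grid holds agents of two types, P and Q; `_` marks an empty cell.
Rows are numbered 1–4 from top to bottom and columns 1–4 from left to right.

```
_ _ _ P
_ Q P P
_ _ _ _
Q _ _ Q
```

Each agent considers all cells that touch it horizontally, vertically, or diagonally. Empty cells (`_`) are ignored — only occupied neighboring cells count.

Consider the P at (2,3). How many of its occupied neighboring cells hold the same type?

Occupied neighbors of (2,3): (1,4)=P, (2,2)=Q, (2,4)=P.
Same type (P): 2 of 3.

2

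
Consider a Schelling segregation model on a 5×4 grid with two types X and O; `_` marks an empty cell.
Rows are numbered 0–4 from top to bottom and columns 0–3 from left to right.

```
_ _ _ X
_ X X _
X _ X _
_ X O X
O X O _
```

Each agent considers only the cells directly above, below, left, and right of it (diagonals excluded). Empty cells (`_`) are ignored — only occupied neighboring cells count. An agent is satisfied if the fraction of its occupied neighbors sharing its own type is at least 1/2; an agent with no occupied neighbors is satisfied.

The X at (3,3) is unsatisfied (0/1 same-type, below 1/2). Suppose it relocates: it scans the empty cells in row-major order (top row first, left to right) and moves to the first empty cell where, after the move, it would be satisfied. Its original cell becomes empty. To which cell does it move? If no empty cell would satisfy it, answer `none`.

(0,0)

Vacating (3,3). Empty cells in order:
  (0,0): 0/0 same-type → satisfied — stop here.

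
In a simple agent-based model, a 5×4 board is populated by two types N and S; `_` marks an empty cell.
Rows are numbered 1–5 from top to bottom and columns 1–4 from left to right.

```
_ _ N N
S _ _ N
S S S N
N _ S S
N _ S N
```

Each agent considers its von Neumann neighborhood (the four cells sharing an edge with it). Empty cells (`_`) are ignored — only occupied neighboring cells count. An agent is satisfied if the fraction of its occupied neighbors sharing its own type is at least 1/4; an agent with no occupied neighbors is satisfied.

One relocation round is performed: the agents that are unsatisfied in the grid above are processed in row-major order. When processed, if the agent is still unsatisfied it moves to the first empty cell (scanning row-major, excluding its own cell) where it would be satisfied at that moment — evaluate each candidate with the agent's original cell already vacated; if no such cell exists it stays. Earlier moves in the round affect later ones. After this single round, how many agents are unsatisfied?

0

Initially unsatisfied (in order): (5,4).
  (5,4) → (1,2).
Resulting grid:
_ N N N
S _ _ N
S S S N
N _ S S
N _ S _
All satisfied now.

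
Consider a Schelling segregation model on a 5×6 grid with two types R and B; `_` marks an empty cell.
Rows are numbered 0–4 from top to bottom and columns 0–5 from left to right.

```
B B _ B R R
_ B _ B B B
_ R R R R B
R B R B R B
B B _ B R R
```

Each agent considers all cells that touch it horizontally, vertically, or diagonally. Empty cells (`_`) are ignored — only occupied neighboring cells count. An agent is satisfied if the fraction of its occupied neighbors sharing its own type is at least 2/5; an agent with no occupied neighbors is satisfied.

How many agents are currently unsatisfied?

(0,0)B 2/2 ok
(0,1)B 2/2 ok
(0,3)B 2/3 ok
(0,4)R 1/5 unhappy
(0,5)R 1/3 unhappy
(1,1)B 2/4 ok
(1,3)B 2/6 unhappy
(1,4)B 4/8 ok
(1,5)B 2/5 ok
(2,1)R 3/5 ok
(2,2)R 3/7 ok
(2,3)R 4/7 ok
(2,4)R 2/8 unhappy
(2,5)B 3/5 ok
(3,0)R 1/4 unhappy
(3,1)B 2/6 unhappy
(3,2)R 3/7 ok
(3,3)B 1/7 unhappy
(3,4)R 4/8 ok
(3,5)B 1/5 unhappy
(4,0)B 2/3 ok
(4,1)B 2/4 ok
(4,3)B 1/4 unhappy
(4,4)R 2/5 ok
(4,5)R 2/3 ok
Unsatisfied: (0,4), (0,5), (1,3), (2,4), (3,0), (3,1), (3,3), (3,5), (4,3) — 9 in total.

9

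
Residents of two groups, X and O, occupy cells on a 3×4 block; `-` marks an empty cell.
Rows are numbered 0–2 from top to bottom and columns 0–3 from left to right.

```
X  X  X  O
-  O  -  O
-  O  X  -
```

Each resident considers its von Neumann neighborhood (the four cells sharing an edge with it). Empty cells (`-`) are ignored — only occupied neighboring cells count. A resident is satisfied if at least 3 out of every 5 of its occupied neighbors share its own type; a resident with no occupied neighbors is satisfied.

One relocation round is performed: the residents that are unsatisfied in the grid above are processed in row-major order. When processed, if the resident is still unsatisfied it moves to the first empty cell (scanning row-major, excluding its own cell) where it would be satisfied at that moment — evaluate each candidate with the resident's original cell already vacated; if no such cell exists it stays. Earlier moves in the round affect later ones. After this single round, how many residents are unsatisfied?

2

Initially unsatisfied (in order): (0,2), (0,3), (1,1), (2,1), (2,2).
  (0,2): no empty cell satisfies it; stays.
  (0,3) → (2,0).
  (1,1): no empty cell satisfies it; stays.
  (2,1): now satisfied by earlier moves; stays.
  (2,2): no empty cell satisfies it; stays.
Resulting grid:
X X X -
- O - O
O O X -
Unsatisfied now: (1,1), (2,2).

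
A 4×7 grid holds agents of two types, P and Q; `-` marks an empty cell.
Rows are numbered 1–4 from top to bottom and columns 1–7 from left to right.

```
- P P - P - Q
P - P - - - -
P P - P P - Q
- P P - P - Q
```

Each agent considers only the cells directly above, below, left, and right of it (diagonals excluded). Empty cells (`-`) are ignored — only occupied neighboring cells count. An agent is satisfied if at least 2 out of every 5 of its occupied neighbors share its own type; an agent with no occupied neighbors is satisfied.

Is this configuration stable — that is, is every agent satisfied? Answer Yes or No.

(1,2)P 1/1 ✓
(1,3)P 2/2 ✓
(1,5)P 0/0 ✓
(1,7)Q 0/0 ✓
(2,1)P 1/1 ✓
(2,3)P 1/1 ✓
(3,1)P 2/2 ✓
(3,2)P 2/2 ✓
(3,4)P 1/1 ✓
(3,5)P 2/2 ✓
(3,7)Q 1/1 ✓
(4,2)P 2/2 ✓
(4,3)P 1/1 ✓
(4,5)P 1/1 ✓
(4,7)Q 1/1 ✓
All meet the threshold, so the configuration is stable.

Yes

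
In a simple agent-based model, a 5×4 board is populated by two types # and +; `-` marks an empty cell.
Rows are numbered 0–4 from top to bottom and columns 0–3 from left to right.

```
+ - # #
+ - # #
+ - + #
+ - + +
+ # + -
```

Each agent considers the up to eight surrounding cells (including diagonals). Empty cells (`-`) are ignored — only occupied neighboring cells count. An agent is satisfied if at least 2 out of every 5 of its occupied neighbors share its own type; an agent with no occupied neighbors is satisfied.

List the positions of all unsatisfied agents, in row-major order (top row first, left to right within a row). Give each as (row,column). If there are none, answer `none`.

(4,1)

(0,0)+ 1/1 ok
(0,2)# 3/3 ok
(0,3)# 3/3 ok
(1,0)+ 2/2 ok
(1,2)# 4/5 ok
(1,3)# 4/5 ok
(2,0)+ 2/2 ok
(2,2)+ 2/5 ok
(2,3)# 2/5 ok
(3,0)+ 2/3 ok
(3,2)+ 3/5 ok
(3,3)+ 3/4 ok
(4,0)+ 1/2 ok
(4,1)# 0/4 unhappy
(4,2)+ 2/3 ok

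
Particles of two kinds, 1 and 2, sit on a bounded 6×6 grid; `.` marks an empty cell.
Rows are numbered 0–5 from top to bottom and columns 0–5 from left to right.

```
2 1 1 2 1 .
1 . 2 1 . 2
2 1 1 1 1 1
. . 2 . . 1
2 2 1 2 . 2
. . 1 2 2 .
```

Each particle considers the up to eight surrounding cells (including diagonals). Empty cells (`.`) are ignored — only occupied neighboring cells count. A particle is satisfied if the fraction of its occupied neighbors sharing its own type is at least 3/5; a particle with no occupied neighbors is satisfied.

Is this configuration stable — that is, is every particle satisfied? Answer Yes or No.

No

Row 0: (0,0)2 0/2 unhappy · (0,1)1 2/4 unhappy · (0,2)1 2/4 unhappy · (0,3)2 1/4 unhappy · (0,4)1 1/3 unhappy
Row 1: (1,0)1 2/4 unhappy · (1,2)2 1/7 unhappy · (1,3)1 5/7 ok · (1,5)2 0/3 unhappy
Row 2: (2,0)2 0/2 unhappy · (2,1)1 2/5 unhappy · (2,2)1 3/5 ok · (2,3)1 3/5 ok · (2,4)1 4/5 ok · (2,5)1 2/3 ok
Row 3: (3,2)2 2/6 unhappy · (3,5)1 2/3 ok
Row 4: (4,0)2 1/1 ok · (4,1)2 2/4 unhappy · (4,2)1 1/5 unhappy · (4,3)2 3/5 ok · (4,5)2 1/2 unhappy
Row 5: (5,2)1 1/4 unhappy · (5,3)2 2/4 unhappy · (5,4)2 3/3 ok
For instance (0,0) has only 0/2 same-type neighbors, below 3/5.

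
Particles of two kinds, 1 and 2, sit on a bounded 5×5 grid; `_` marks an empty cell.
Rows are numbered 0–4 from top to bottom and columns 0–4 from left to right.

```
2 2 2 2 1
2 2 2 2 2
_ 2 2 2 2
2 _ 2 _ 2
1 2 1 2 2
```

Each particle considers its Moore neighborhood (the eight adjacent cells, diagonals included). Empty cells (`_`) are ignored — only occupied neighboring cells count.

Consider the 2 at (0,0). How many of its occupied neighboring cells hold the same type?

3

Occupied neighbors of (0,0): (0,1)=2, (1,0)=2, (1,1)=2.
Same type (2): 3 of 3.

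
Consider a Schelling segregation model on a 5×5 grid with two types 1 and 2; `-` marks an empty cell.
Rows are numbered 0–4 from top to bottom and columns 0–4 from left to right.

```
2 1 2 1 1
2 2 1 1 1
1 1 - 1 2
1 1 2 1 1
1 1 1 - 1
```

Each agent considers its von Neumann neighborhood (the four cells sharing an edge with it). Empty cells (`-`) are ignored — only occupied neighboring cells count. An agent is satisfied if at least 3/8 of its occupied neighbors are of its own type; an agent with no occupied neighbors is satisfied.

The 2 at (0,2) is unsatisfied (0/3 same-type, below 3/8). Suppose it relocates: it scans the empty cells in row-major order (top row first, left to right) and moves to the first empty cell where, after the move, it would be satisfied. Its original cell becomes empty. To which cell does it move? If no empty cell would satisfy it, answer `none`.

none

Vacating (0,2). Empty cells in order:
  (2,2): 1/4 same-type → still unsatisfied.
  (4,3): 0/3 same-type → still unsatisfied.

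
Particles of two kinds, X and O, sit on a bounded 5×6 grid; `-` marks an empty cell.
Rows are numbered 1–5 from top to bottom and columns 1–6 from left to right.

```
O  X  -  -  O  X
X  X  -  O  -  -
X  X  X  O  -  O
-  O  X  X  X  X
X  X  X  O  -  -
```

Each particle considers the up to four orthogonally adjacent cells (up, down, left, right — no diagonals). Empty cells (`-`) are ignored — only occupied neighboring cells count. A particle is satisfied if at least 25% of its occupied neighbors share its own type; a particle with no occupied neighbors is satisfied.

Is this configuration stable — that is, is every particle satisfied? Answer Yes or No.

Row 1: (1,1)O 0/2 ✗ · (1,2)X 1/2 ✓ · (1,5)O 0/1 ✗ · (1,6)X 0/1 ✗
Row 2: (2,1)X 2/3 ✓ · (2,2)X 3/3 ✓ · (2,4)O 1/1 ✓
Row 3: (3,1)X 2/2 ✓ · (3,2)X 3/4 ✓ · (3,3)X 2/3 ✓ · (3,4)O 1/3 ✓ · (3,6)O 0/1 ✗
Row 4: (4,2)O 0/3 ✗ · (4,3)X 3/4 ✓ · (4,4)X 2/4 ✓ · (4,5)X 2/2 ✓ · (4,6)X 1/2 ✓
Row 5: (5,1)X 1/1 ✓ · (5,2)X 2/3 ✓ · (5,3)X 2/3 ✓ · (5,4)O 0/2 ✗
For instance (1,1) has only 0/2 same-type neighbors, below 1/4.

No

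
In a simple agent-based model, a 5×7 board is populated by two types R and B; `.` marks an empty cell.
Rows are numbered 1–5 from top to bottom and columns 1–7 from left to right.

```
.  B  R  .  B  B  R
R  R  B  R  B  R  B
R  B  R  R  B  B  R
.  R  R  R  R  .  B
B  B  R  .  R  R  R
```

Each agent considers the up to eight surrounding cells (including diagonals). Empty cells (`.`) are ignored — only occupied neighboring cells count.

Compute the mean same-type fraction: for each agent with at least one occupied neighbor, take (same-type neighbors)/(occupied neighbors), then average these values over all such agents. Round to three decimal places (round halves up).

0.513

(1,2)B 1/4
(1,3)R 2/4
(1,5)B 2/4
(1,6)B 3/5
(1,7)R 1/3
(2,1)R 2/4
(2,2)R 4/7
(2,3)B 2/7
(2,4)R 3/7
(2,5)B 4/7
(2,6)R 2/8
(2,7)B 2/5
(3,1)R 3/4
(3,2)B 1/7
(3,3)R 6/8
(3,4)R 5/8
(3,5)B 2/7
(3,6)B 4/7
(3,7)R 1/4
(4,2)R 4/7
(4,3)R 5/7
(4,4)R 6/7
(4,5)R 4/6
(4,7)B 1/4
(5,1)B 1/2
(5,2)B 1/4
(5,3)R 3/4
(5,5)R 3/3
(5,6)R 3/4
(5,7)R 1/2
Sum over 30 agents: 1/4 + 2/4 + 2/4 + 3/5 + 1/3 + 2/4 + 4/7 + 2/7 + 3/7 + 4/7 + 2/8 + 2/5 + 3/4 + 1/7 + 6/8 + 5/8 + 2/7 + 4/7 + 1/4 + 4/7 + 5/7 + 6/7 + 4/6 + 1/4 + 1/2 + 1/4 + 3/4 + 3/3 + 3/4 + 1/2 = 123/8; mean = 123/8 ÷ 30 = 41/80 = 0.5125 → 0.513.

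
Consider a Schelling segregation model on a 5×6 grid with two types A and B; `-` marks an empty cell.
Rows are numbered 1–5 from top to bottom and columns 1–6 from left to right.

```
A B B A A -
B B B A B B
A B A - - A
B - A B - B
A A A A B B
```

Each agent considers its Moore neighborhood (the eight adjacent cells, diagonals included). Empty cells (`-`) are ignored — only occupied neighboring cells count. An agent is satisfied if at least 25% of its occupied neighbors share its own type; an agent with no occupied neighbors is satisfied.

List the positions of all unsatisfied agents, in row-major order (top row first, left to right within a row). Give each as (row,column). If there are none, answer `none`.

Row 1: (1,1)A 0/3 unhappy · (1,2)B 4/5 ok · (1,3)B 3/5 ok · (1,4)A 2/5 ok · (1,5)A 2/4 ok
Row 2: (2,1)B 3/5 ok · (2,2)B 5/8 ok · (2,3)B 4/7 ok · (2,4)A 3/6 ok · (2,5)B 1/5 unhappy · (2,6)B 1/3 ok
Row 3: (3,1)A 0/4 unhappy · (3,2)B 4/7 ok · (3,3)A 2/6 ok · (3,6)A 0/3 unhappy
Row 4: (4,1)B 1/4 ok · (4,3)A 4/6 ok · (4,4)B 1/5 unhappy · (4,6)B 2/3 ok
Row 5: (5,1)A 1/2 ok · (5,2)A 3/4 ok · (5,3)A 3/4 ok · (5,4)A 2/4 ok · (5,5)B 3/4 ok · (5,6)B 2/2 ok

(1,1), (2,5), (3,1), (3,6), (4,4)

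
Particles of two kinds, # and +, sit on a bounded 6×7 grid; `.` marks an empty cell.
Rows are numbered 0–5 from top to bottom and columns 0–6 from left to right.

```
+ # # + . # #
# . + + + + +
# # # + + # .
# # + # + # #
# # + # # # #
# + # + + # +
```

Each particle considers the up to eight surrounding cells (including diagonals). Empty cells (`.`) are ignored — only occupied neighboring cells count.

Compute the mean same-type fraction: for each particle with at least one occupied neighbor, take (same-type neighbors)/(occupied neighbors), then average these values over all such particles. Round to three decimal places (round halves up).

(0,0)+ 0/2
(0,1)# 2/4
(0,2)# 1/4
(0,3)+ 3/4
(0,5)# 1/4
(0,6)# 1/3
(1,0)# 3/4
(1,2)+ 3/7
(1,3)+ 5/7
(1,4)+ 5/7
(1,5)+ 3/6
(1,6)+ 1/4
(2,0)# 4/4
(2,1)# 5/7
(2,2)# 3/7
(2,3)+ 6/8
(2,4)+ 5/8
(2,5)# 2/7
(3,0)# 5/5
(3,1)# 6/8
(3,2)+ 2/8
(3,3)# 3/8
(3,4)+ 2/8
(3,5)# 5/7
(3,6)# 4/4
(4,0)# 4/5
(4,1)# 5/8
(4,2)+ 3/8
(4,3)# 3/8
(4,4)# 5/8
(4,5)# 5/8
(4,6)# 4/5
(5,0)# 2/3
(5,1)+ 1/5
(5,2)# 2/5
(5,3)+ 2/5
(5,4)+ 1/5
(5,5)# 3/5
(5,6)+ 0/3
Sum over 39 particles: 0/2 + 2/4 + 1/4 + 3/4 + 1/4 + 1/3 + 3/4 + 3/7 + 5/7 + 5/7 + 3/6 + 1/4 + 4/4 + 5/7 + 3/7 + 6/8 + 5/8 + 2/7 + 5/5 + 6/8 + 2/8 + 3/8 + 2/8 + 5/7 + 4/4 + 4/5 + 5/8 + 3/8 + 3/8 + 5/8 + 5/8 + 4/5 + 2/3 + 1/5 + 2/5 + 2/5 + 1/5 + 3/5 + 0/3 = 811/40; mean = 811/40 ÷ 39 = 811/1560 = 0.519871… → 0.520.

0.520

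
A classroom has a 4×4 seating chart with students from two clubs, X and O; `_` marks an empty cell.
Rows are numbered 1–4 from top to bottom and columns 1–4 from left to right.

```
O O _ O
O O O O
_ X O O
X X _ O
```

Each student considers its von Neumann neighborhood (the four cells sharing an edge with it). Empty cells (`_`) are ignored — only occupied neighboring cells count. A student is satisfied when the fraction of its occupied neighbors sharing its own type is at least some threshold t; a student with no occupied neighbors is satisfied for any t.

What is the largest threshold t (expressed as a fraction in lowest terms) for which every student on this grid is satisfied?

Row 1: (1,1)O 2/2 · (1,2)O 2/2 · (1,4)O 1/1
Row 2: (2,1)O 2/2 · (2,2)O 3/4 · (2,3)O 3/3 · (2,4)O 3/3
Row 3: (3,2)X 1/3 · (3,3)O 2/3 · (3,4)O 3/3
Row 4: (4,1)X 1/1 · (4,2)X 2/2 · (4,4)O 1/1
The smallest same-type fraction is 1/3 at (3,2), which reduces to 1/3. Any threshold above that leaves this student unsatisfied.

1/3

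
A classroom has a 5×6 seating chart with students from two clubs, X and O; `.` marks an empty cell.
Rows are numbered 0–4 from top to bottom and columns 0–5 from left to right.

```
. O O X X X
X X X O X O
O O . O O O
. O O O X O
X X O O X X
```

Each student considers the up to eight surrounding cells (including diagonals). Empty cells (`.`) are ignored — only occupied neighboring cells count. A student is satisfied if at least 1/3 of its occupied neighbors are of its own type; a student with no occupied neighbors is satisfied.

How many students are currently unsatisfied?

(0,1)O 1/4 ✗
(0,2)O 2/5 ✓
(0,3)X 3/5 ✓
(0,4)X 3/5 ✓
(0,5)X 2/3 ✓
(1,0)X 1/4 ✗
(1,1)X 2/6 ✓
(1,2)X 2/7 ✗
(1,3)O 3/7 ✓
(1,4)X 3/8 ✓
(1,5)O 2/5 ✓
(2,0)O 2/4 ✓
(2,1)O 3/6 ✓
(2,3)O 4/7 ✓
(2,4)O 6/8 ✓
(2,5)O 3/5 ✓
(3,1)O 4/6 ✓
(3,2)O 6/7 ✓
(3,3)O 5/7 ✓
(3,4)X 2/8 ✗
(3,5)O 2/5 ✓
(4,0)X 1/2 ✓
(4,1)X 1/4 ✗
(4,2)O 4/5 ✓
(4,3)O 3/5 ✓
(4,4)X 2/5 ✓
(4,5)X 2/3 ✓
Unsatisfied: (0,1), (1,0), (1,2), (3,4), (4,1) — 5 in total.

5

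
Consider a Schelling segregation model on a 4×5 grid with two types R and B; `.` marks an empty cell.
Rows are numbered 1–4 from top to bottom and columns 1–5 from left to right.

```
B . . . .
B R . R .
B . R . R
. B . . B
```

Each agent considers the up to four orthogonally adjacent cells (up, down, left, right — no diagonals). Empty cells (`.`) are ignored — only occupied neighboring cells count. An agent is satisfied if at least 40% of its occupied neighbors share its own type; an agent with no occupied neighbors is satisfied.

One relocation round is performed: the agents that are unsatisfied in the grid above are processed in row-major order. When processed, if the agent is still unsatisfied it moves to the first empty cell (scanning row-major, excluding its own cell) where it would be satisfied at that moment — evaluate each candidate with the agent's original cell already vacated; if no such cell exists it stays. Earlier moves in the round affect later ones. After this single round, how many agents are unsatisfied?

0

Initially unsatisfied (in order): (2,2), (3,5), (4,5).
  (2,2) → (1,3).
  (3,5) → (1,2).
  (4,5): now satisfied by earlier moves; stays.
Resulting grid:
B R R . .
B . . R .
B . R . .
. B . . B
All satisfied now.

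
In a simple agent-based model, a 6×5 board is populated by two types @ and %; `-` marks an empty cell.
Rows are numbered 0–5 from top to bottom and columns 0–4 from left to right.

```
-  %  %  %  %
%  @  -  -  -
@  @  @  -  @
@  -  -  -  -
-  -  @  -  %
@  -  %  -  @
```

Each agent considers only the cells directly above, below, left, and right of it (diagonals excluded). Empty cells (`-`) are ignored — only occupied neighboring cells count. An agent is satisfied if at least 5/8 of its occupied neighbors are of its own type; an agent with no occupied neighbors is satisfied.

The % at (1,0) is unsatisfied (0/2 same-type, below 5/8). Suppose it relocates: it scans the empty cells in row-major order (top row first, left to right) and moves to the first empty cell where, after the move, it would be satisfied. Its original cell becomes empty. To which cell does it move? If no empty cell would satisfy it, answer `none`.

(0,0)

Vacating (1,0). Empty cells in order:
  (0,0): 1/1 same-type → satisfied — stop here.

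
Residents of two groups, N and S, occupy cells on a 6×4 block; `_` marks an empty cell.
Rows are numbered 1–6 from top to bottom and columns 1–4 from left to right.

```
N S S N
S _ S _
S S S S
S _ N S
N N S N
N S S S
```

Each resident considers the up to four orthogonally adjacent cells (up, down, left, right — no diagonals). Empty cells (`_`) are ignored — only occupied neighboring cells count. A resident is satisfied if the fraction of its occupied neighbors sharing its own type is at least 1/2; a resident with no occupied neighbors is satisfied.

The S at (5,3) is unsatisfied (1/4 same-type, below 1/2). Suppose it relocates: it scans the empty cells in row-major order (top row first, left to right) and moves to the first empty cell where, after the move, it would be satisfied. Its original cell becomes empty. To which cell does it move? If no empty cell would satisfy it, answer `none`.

Vacating (5,3). Empty cells in order:
  (2,2): 4/4 same-type → satisfied — stop here.

(2,2)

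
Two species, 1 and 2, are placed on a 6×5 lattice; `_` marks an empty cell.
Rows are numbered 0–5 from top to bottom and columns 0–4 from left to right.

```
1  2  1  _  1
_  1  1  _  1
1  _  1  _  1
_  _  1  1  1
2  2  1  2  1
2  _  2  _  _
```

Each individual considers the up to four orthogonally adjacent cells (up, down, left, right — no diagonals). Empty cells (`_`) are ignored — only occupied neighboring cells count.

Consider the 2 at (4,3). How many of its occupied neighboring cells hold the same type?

Occupied neighbors of (4,3): (3,3)=1, (4,2)=1, (4,4)=1.
Same type (2): 0 of 3.

0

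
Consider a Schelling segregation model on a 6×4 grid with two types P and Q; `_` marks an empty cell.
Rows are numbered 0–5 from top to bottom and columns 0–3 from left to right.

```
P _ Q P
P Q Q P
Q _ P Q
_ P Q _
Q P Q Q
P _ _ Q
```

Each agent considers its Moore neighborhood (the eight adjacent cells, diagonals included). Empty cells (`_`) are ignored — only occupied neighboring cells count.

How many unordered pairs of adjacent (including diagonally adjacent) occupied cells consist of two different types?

Scan each occupied cell's neighbors to the right and below (and the two forward diagonals) so each pair is counted once.
Row 0: P(0,0)–P(1,0)= P(0,0)–Q(1,1)≠ Q(0,2)–P(0,3)≠ Q(0,2)–Q(1,2)= Q(0,2)–P(1,3)≠ Q(0,2)–Q(1,1)= P(0,3)–P(1,3)= P(0,3)–Q(1,2)≠  → 4/8 unlike.
Row 1: P(1,0)–Q(1,1)≠ P(1,0)–Q(2,0)≠ Q(1,1)–Q(1,2)= Q(1,1)–P(2,2)≠ Q(1,1)–Q(2,0)= Q(1,2)–P(1,3)≠ Q(1,2)–P(2,2)≠ Q(1,2)–Q(2,3)= P(1,3)–Q(2,3)≠ P(1,3)–P(2,2)=  → 6/10 unlike.
Row 2: Q(2,0)–P(3,1)≠ P(2,2)–Q(2,3)≠ P(2,2)–Q(3,2)≠ P(2,2)–P(3,1)= Q(2,3)–Q(3,2)=  → 3/5 unlike.
Row 3: P(3,1)–Q(3,2)≠ P(3,1)–P(4,1)= P(3,1)–Q(4,2)≠ P(3,1)–Q(4,0)≠ Q(3,2)–Q(4,2)= Q(3,2)–Q(4,3)= Q(3,2)–P(4,1)≠  → 4/7 unlike.
Row 4: Q(4,0)–P(4,1)≠ Q(4,0)–P(5,0)≠ P(4,1)–Q(4,2)≠ P(4,1)–P(5,0)= Q(4,2)–Q(4,3)= Q(4,2)–Q(5,3)= Q(4,3)–Q(5,3)=  → 3/7 unlike.
Total adjacent occupied pairs: 37; unlike-type pairs: 20.

20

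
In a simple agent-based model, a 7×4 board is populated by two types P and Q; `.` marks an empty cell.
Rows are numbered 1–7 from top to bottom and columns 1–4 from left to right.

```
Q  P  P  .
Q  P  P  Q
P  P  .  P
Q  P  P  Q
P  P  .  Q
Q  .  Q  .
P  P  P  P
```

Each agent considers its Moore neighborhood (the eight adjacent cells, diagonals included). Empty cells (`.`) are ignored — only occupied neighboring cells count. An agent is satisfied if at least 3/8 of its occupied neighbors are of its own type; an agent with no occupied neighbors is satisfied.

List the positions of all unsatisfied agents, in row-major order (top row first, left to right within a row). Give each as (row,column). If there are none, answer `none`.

(1,1), (2,1), (2,4), (4,1), (4,4), (6,1), (6,3)

(1,1)Q 1/3 unhappy
(1,2)P 3/5 ok
(1,3)P 3/4 ok
(2,1)Q 1/5 unhappy
(2,2)P 5/7 ok
(2,3)P 5/6 ok
(2,4)Q 0/3 unhappy
(3,1)P 3/5 ok
(3,2)P 5/7 ok
(3,4)P 2/4 ok
(4,1)Q 0/5 unhappy
(4,2)P 5/6 ok
(4,3)P 4/6 ok
(4,4)Q 1/3 unhappy
(5,1)P 2/4 ok
(5,2)P 3/6 ok
(5,4)Q 2/3 ok
(6,1)Q 0/4 unhappy
(6,3)Q 1/5 unhappy
(7,1)P 1/2 ok
(7,2)P 2/4 ok
(7,3)P 2/3 ok
(7,4)P 1/2 ok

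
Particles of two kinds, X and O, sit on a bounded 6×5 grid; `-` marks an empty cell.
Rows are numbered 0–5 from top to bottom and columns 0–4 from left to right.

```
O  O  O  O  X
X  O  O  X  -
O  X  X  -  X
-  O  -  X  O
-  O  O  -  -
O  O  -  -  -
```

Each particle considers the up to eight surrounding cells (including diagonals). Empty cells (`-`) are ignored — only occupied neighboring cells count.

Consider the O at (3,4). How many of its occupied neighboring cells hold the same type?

0

Occupied neighbors of (3,4): (2,4)=X, (3,3)=X.
Same type (O): 0 of 2.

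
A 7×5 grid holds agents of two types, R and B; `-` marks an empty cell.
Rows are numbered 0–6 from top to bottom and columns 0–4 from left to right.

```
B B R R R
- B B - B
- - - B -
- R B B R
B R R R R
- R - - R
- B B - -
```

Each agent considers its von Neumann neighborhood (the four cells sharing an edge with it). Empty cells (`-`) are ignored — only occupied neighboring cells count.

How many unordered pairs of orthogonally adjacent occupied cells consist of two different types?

Scan each occupied cell's neighbors to the right and below so each pair is counted once.
Row 0: B(0,0)–B(0,1)= B(0,1)–R(0,2)≠ B(0,1)–B(1,1)= R(0,2)–R(0,3)= R(0,2)–B(1,2)≠ R(0,3)–R(0,4)= R(0,4)–B(1,4)≠  → 3/7 unlike.
Row 1: B(1,1)–B(1,2)=  → 0/1 unlike.
Row 2: B(2,3)–B(3,3)=  → 0/1 unlike.
Row 3: R(3,1)–B(3,2)≠ R(3,1)–R(4,1)= B(3,2)–B(3,3)= B(3,2)–R(4,2)≠ B(3,3)–R(3,4)≠ B(3,3)–R(4,3)≠ R(3,4)–R(4,4)=  → 4/7 unlike.
Row 4: B(4,0)–R(4,1)≠ R(4,1)–R(4,2)= R(4,1)–R(5,1)= R(4,2)–R(4,3)= R(4,3)–R(4,4)= R(4,4)–R(5,4)=  → 1/6 unlike.
Row 5: R(5,1)–B(6,1)≠  → 1/1 unlike.
Row 6: B(6,1)–B(6,2)=  → 0/1 unlike.
Total adjacent occupied pairs: 24; unlike-type pairs: 9.

9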